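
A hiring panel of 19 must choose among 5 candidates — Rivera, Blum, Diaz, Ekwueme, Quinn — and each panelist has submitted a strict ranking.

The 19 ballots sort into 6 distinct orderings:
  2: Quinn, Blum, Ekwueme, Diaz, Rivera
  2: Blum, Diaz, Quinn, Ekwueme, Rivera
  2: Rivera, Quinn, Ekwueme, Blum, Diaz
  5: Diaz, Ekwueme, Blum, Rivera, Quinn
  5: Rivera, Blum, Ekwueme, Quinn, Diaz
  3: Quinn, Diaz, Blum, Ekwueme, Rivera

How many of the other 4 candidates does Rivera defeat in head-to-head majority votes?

1

Rivera against each rival (19 committee members):
Rivera vs Blum: 2+5 = 7 for Rivera, 12 for Blum — Blum by 12–7.
Rivera vs Diaz: 7 to 12, Diaz.
Rivera–Ekwueme: Ekwueme 12–7.
Rivera vs Quinn: Rivera is ranked higher on 2+5+5 = 12 ballots, Quinn on 7. Rivera wins 12–7.
Rivera beats Quinn; loses to Blum, Diaz, Ekwueme — 1 pairwise win.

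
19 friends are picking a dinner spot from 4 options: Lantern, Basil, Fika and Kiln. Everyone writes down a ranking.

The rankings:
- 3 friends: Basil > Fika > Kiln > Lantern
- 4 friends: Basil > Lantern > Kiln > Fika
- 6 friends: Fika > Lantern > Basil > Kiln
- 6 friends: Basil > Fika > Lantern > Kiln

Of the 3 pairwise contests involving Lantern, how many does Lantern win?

Lantern against each rival (19 friends):
Lantern vs Basil: 6 for Lantern, 13 for Basil — Basil by 13–6.
Lantern vs Fika: Fika wins 15–4.
Lantern–Kiln: Lantern 16–3.
Lantern beats Kiln; loses to Basil, Fika — 1 pairwise win.

1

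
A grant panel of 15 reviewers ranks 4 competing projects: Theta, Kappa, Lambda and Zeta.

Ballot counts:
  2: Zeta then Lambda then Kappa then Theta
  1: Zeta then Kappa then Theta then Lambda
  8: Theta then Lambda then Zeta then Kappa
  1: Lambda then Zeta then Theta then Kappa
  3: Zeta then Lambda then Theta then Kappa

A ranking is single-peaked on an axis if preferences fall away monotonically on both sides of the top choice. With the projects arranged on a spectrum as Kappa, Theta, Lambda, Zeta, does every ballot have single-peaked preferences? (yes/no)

Axis positions: Kappa=1, Theta=2, Lambda=3, Zeta=4.
Ballot type 1: ranking walks positions 4-3-1-2; Kappa is ranked above Theta even though Theta lies between Kappa and the peak Zeta on the axis — preferences dip and rise again. Not single-peaked.
Ballot type 2: ranking walks positions 4-1-2-3; Kappa is ranked above Lambda even though Lambda lies between Kappa and the peak Zeta on the axis — preferences dip and rise again. Not single-peaked.
Ballot type 3 (peak Theta at position 2): ranking walks positions 2-3-4-1, expanding outward from the peak — single-peaked.
Ballot type 4 (peak Lambda at position 3): ranking walks positions 3-4-2-1, expanding outward from the peak — single-peaked.
Ballot type 5 (peak Zeta at position 4): ranking walks positions 4-3-2-1, expanding outward from the peak — single-peaked.
Ballot type 1 violates single-peakedness, so the profile is not single-peaked on this axis.

no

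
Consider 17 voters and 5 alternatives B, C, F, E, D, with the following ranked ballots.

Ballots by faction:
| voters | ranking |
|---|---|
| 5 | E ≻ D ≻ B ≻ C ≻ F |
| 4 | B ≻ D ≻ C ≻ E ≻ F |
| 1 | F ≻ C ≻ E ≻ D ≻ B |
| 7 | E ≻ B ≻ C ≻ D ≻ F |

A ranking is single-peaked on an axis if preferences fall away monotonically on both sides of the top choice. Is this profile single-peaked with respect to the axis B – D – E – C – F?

no

Axis positions: B=1, D=2, E=3, C=4, F=5.
Faction 1 (peak E at position 3): ranking walks positions 3-2-1-4-5, expanding outward from the peak — single-peaked.
Faction 2: ranking walks positions 1-2-4-3-5; C is ranked above E even though E lies between C and the peak B on the axis — preferences dip and rise again. Not single-peaked.
Faction 3 (peak F at position 5): ranking walks positions 5-4-3-2-1, expanding outward from the peak — single-peaked.
Faction 4: ranking walks positions 3-1-4-2-5; B is ranked above D even though D lies between B and the peak E on the axis — preferences dip and rise again. Not single-peaked.
Faction 2 violates single-peakedness, so the profile is not single-peaked on this axis.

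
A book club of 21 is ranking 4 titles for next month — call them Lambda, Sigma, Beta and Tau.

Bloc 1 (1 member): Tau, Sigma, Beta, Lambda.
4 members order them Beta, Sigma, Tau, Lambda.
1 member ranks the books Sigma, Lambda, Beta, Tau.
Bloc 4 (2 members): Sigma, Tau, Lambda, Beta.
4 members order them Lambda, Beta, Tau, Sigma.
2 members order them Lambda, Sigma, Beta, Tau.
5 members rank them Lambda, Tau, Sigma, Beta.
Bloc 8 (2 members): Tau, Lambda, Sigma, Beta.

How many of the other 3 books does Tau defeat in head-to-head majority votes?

Tau against each rival (21 members):
Tau–Lambda: Lambda 12–9.
Tau vs Sigma: Tau wins 12–9.
Tau vs Beta: Beta, 11–10.
Tau beats Sigma; loses to Lambda, Beta — 1 pairwise win.

1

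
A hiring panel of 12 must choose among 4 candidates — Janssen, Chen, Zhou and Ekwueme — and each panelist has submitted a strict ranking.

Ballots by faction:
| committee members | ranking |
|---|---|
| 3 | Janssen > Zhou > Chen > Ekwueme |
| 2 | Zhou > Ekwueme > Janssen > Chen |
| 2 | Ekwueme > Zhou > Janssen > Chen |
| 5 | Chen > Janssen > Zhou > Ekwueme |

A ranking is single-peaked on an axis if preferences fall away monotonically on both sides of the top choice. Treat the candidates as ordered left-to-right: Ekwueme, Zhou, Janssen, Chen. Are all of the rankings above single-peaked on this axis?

Axis positions: Ekwueme=1, Zhou=2, Janssen=3, Chen=4.
Faction 1 (peak Janssen at position 3): ranking walks positions 3-2-4-1, expanding outward from the peak — single-peaked.
Faction 2 (peak Zhou at position 2): ranking walks positions 2-1-3-4, expanding outward from the peak — single-peaked.
Faction 3 (peak Ekwueme at position 1): ranking walks positions 1-2-3-4, expanding outward from the peak — single-peaked.
Faction 4 (peak Chen at position 4): ranking walks positions 4-3-2-1, expanding outward from the peak — single-peaked.
Every ranking is single-peaked on this axis.

yes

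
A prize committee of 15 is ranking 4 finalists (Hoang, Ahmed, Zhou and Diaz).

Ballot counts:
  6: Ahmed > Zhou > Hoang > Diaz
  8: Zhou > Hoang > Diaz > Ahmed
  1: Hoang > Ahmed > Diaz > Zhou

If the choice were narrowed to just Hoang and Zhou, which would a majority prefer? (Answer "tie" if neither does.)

Zhou

Ballots ranking Hoang above Zhou: 1.
Ballots ranking Zhou above Hoang: 15 − 1 = 14.
Zhou wins the head-to-head 14–1.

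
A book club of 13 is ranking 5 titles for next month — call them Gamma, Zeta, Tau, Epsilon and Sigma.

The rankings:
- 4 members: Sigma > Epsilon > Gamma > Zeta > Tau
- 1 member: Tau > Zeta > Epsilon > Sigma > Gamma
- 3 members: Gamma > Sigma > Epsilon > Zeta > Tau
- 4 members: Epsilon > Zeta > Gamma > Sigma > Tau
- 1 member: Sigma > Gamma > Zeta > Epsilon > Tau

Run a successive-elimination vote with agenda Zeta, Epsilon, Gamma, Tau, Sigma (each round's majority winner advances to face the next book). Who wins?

Round 1: Zeta vs Epsilon — 2–11, Epsilon advances.
Round 2: Epsilon vs Gamma — 9–4, Epsilon advances.
Round 3: Epsilon vs Tau — 12–1, Epsilon advances.
Round 4: Epsilon vs Sigma — 5–8, Sigma advances.
Sigma survives the agenda.

Sigma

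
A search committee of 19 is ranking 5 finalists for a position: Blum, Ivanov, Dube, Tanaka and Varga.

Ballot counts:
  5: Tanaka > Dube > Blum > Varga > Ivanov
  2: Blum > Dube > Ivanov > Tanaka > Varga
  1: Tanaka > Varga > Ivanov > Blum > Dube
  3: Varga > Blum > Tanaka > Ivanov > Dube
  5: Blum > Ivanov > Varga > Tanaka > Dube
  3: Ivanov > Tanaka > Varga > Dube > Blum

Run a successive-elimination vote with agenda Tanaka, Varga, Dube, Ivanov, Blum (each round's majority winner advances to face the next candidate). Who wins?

Blum

Round 1: Tanaka vs Varga — 11–8, Tanaka advances.
Round 2: Tanaka vs Dube — 17–2, Tanaka advances.
Round 3: Tanaka vs Ivanov — 9–10, Ivanov advances.
Round 4: Ivanov vs Blum — 4–15, Blum advances.
Blum survives the agenda.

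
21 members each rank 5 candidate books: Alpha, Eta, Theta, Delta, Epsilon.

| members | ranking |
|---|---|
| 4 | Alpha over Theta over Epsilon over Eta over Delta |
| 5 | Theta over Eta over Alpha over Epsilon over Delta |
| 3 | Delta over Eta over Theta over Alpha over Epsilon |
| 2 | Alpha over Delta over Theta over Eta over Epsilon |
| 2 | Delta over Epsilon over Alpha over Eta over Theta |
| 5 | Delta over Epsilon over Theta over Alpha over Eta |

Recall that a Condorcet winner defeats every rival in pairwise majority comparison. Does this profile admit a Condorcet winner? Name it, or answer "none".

none

Pairwise majorities:
Alpha vs Eta: Alpha is ranked higher on 4+2+2+5 = 13 ballots, Eta on 8. Alpha wins 13–8.
Alpha vs Theta: Alpha is ranked higher on 4+2+2 = 8 ballots, Theta on 13. Theta wins 13–8.
Alpha vs Delta: Alpha is ranked higher on 4+5+2 = 11 ballots, Delta on 10. Alpha wins 11–10.
Alpha vs Epsilon: Alpha preferred on 4+5+3+2 = 14 ballots; Alpha wins 14–7.
Eta vs Theta: Eta is ranked higher on 3+2 = 5 ballots, Theta on 16. Theta wins 16–5.
Eta vs Delta: 4+5 = 9 for Eta, 12 for Delta — Delta by 12–9.
Eta vs Epsilon: 10 to 11, Epsilon.
Theta vs Delta: 9 to 12, Delta.
Theta vs Epsilon: 14 to 7, Theta.
Delta vs Epsilon: Delta preferred on 3+2+2+5 = 12 ballots; Delta wins 12–9.
Each book drops at least one matchup (Alpha loses to Theta; Eta loses to Alpha; Theta loses to Delta; Delta loses to Alpha; Epsilon loses to Alpha); the cycle Alpha beats Delta beats Theta beats Alpha rules out a Condorcet winner.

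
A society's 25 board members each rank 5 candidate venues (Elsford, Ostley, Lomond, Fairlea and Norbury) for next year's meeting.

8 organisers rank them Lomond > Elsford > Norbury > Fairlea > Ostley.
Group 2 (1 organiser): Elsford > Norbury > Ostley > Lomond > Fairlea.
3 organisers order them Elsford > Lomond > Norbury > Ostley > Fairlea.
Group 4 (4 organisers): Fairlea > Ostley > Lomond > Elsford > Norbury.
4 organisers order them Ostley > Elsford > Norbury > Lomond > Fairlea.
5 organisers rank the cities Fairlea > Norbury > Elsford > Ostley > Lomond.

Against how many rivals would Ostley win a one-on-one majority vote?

Ostley against each rival (25 organisers):
Ostley vs Elsford: 8 to 17, Elsford.
Ostley vs Lomond: 1+4+4+5 = 14 for Ostley, 11 for Lomond — Ostley by 14–11.
Ostley–Fairlea: Fairlea 17–8.
Ostley–Norbury: Norbury 17–8.
Ostley beats Lomond; loses to Elsford, Fairlea, Norbury — 1 pairwise win.

1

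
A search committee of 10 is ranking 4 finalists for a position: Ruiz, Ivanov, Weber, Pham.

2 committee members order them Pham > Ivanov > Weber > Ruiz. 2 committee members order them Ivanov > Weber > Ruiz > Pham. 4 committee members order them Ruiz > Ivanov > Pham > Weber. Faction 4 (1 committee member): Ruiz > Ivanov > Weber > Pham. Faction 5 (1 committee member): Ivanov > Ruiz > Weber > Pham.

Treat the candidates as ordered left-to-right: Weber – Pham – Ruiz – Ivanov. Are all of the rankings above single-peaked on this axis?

no

Axis positions: Weber=1, Pham=2, Ruiz=3, Ivanov=4.
Faction 1: ranking walks positions 2-4-1-3; Ivanov is ranked above Ruiz even though Ruiz lies between Ivanov and the peak Pham on the axis — preferences dip and rise again. Not single-peaked.
Faction 2: ranking walks positions 4-1-3-2; Weber is ranked above Ruiz even though Ruiz lies between Weber and the peak Ivanov on the axis — preferences dip and rise again. Not single-peaked.
Faction 3 (peak Ruiz at position 3): ranking walks positions 3-4-2-1, expanding outward from the peak — single-peaked.
Faction 4: ranking walks positions 3-4-1-2; Weber is ranked above Pham even though Pham lies between Weber and the peak Ruiz on the axis — preferences dip and rise again. Not single-peaked.
Faction 5: ranking walks positions 4-3-1-2; Weber is ranked above Pham even though Pham lies between Weber and the peak Ivanov on the axis — preferences dip and rise again. Not single-peaked.
Faction 1 violates single-peakedness, so the profile is not single-peaked on this axis.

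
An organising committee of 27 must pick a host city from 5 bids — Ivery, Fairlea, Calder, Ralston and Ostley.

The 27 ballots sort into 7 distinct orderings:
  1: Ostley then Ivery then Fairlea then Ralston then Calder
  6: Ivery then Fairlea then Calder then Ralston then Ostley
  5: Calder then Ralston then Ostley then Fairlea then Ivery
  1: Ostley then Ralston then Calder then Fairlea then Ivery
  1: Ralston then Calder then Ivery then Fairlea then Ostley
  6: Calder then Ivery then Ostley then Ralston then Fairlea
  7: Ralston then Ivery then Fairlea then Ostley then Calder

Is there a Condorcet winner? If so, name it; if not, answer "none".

none

Pairwise majorities:
Ivery vs Fairlea: Ivery, 21–6.
Ivery vs Calder: Ivery wins 14–13.
Ivery vs Ralston: Ralston wins 14–13.
Ivery vs Ostley: Ivery, 20–7.
Fairlea vs Calder: Fairlea, 14–13.
Fairlea vs Ralston: Ralston, 20–7.
Fairlea–Ostley: Fairlea 14–13.
Calder–Ralston: Calder 17–10.
Calder vs Ostley: Calder, 18–9.
Ralston vs Ostley: Ralston wins 19–8.
No city is unbeaten: Ivery loses to Ralston; Fairlea loses to Ivery; Calder loses to Ivery; Ralston loses to Calder; Ostley loses to Ivery. In particular Ivery > Calder > Ralston > Ivery is a majority cycle — no Condorcet winner exists.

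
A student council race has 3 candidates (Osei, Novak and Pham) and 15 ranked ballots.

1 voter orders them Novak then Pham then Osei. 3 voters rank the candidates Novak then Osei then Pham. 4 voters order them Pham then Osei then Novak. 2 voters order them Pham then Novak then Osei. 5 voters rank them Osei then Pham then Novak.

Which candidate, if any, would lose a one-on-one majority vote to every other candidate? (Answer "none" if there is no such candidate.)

Pairwise majorities:
Osei vs Novak: 9 to 6, Osei.
Osei vs Pham: Osei, 8–7.
Novak–Pham: Pham 11–4.
Novak loses to every other candidate — it is the Condorcet loser.

Novak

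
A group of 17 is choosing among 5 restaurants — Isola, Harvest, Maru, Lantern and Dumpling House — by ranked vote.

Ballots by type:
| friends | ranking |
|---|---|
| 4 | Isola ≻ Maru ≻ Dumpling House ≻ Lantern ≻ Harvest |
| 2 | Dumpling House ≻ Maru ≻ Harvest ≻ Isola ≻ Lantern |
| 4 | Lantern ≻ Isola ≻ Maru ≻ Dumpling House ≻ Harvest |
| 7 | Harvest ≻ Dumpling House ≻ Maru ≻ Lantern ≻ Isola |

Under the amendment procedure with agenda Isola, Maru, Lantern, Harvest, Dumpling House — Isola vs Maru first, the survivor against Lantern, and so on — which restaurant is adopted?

Round 1: Isola vs Maru — 8–9, Maru advances.
Round 2: Maru vs Lantern — 13–4, Maru advances.
Round 3: Maru vs Harvest — 10–7, Maru advances.
Round 4: Maru vs Dumpling House — 8–9, Dumpling House advances.
The agenda winner is Dumpling House.

Dumpling House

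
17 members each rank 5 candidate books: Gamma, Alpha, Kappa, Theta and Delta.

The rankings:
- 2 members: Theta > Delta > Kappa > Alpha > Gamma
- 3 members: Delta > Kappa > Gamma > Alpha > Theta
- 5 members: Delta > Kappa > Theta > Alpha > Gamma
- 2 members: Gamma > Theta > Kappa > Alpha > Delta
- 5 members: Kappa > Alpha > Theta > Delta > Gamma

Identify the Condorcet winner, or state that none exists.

Head-to-head results (17 members):
Gamma–Alpha: Alpha 12–5.
Gamma vs Kappa: Kappa, 15–2.
Gamma vs Theta: Gamma preferred on 3+2 = 5 ballots; Theta wins 12–5.
Gamma vs Delta: 2 for Gamma, 15 for Delta — Delta by 15–2.
Alpha vs Kappa: Alpha preferred on 0 ballots; Kappa wins 17–0.
Alpha–Theta: Theta 9–8.
Alpha vs Delta: Delta wins 10–7.
Kappa–Theta: Kappa 13–4.
Kappa vs Delta: Delta, 10–7.
Theta vs Delta: 2+2+5 = 9 for Theta, 8 for Delta — Theta by 9–8.
Every book loses at least once (Gamma loses to Alpha; Alpha loses to Kappa; Kappa loses to Delta; Theta loses to Kappa; Delta loses to Theta). The majority relation contains the cycle Kappa → Theta → Delta → Kappa, so there is no Condorcet winner.

none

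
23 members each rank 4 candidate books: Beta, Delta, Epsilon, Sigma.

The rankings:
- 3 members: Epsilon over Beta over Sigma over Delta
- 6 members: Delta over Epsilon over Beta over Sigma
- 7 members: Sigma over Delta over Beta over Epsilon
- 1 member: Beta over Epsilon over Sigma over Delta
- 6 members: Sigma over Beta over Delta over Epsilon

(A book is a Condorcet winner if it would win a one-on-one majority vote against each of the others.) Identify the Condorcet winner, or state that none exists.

Sigma

Head-to-head results (23 members):
Beta vs Delta: Beta is ranked higher on 3+1+6 = 10 ballots, Delta on 13. Delta wins 13–10.
Beta vs Epsilon: Beta wins 14–9.
Beta–Sigma: Sigma 13–10.
Delta vs Epsilon: Delta preferred on 6+7+6 = 19 ballots; Delta wins 19–4.
Delta–Sigma: Sigma 17–6.
Epsilon vs Sigma: 3+6+1 = 10 for Epsilon, 13 for Sigma — Sigma by 13–10.
Sigma wins every pairwise contest, so Sigma is the Condorcet winner.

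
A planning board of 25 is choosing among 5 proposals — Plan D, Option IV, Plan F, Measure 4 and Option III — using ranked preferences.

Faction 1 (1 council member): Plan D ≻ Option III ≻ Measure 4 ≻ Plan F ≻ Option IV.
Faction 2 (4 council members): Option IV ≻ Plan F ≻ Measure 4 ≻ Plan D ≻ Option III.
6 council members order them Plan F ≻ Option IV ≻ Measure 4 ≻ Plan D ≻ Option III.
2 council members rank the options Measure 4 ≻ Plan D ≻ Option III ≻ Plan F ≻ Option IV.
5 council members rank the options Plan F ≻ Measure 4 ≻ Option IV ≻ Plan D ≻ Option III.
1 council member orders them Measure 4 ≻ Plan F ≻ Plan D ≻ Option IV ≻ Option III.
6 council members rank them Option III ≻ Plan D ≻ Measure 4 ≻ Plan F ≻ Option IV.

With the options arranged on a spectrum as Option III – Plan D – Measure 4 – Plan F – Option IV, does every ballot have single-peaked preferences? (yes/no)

yes

Axis positions: Option III=1, Plan D=2, Measure 4=3, Plan F=4, Option IV=5.
Faction 1 (peak Plan D at position 2): ranking walks positions 2-1-3-4-5, expanding outward from the peak — single-peaked.
Faction 2 (peak Option IV at position 5): ranking walks positions 5-4-3-2-1, expanding outward from the peak — single-peaked.
Faction 3 (peak Plan F at position 4): ranking walks positions 4-5-3-2-1, expanding outward from the peak — single-peaked.
Faction 4 (peak Measure 4 at position 3): ranking walks positions 3-2-1-4-5, expanding outward from the peak — single-peaked.
Faction 5 (peak Plan F at position 4): ranking walks positions 4-3-5-2-1, expanding outward from the peak — single-peaked.
Faction 6 (peak Measure 4 at position 3): ranking walks positions 3-4-2-5-1, expanding outward from the peak — single-peaked.
Faction 7 (peak Option III at position 1): ranking walks positions 1-2-3-4-5, expanding outward from the peak — single-peaked.
Every ranking is single-peaked on this axis.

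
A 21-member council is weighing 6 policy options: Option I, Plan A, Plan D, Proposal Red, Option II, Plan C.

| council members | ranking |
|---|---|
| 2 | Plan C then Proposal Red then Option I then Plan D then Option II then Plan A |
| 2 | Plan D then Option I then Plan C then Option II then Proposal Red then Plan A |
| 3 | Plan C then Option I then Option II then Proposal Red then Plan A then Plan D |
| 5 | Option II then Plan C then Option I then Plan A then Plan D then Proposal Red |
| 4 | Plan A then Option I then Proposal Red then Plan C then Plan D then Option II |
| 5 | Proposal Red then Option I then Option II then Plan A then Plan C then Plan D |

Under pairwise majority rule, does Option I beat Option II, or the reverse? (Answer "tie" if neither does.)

Option I

Ballots ranking Option I above Option II: 2 + 2 + 3 + 4 + 5 = 16.
Ballots ranking Option II above Option I: 21 − 16 = 5.
Option I wins the head-to-head 16–5.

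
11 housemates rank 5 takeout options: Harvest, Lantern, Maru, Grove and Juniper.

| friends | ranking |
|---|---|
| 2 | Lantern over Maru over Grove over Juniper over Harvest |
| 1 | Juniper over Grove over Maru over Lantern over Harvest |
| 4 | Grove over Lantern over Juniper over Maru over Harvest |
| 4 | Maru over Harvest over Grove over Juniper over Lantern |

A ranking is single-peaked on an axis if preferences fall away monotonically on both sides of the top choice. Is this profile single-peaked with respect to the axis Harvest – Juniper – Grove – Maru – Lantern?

Axis positions: Harvest=1, Juniper=2, Grove=3, Maru=4, Lantern=5.
Type 1 (peak Lantern at position 5): ranking walks positions 5-4-3-2-1, expanding outward from the peak — single-peaked.
Type 2 (peak Juniper at position 2): ranking walks positions 2-3-4-5-1, expanding outward from the peak — single-peaked.
Type 3: ranking walks positions 3-5-2-4-1; Lantern is ranked above Maru even though Maru lies between Lantern and the peak Grove on the axis — preferences dip and rise again. Not single-peaked.
Type 4: ranking walks positions 4-1-3-2-5; Harvest is ranked above Grove even though Grove lies between Harvest and the peak Maru on the axis — preferences dip and rise again. Not single-peaked.
Type 3 violates single-peakedness, so the profile is not single-peaked on this axis.

no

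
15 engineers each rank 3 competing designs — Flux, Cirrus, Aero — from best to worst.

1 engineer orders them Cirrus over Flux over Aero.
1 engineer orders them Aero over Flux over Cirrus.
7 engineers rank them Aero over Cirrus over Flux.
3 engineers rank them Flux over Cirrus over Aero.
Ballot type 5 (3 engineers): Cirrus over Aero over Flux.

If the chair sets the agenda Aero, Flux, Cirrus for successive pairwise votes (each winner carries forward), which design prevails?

Aero

Round 1: Aero vs Flux — 11–4, Aero advances.
Round 2: Aero vs Cirrus — 8–7, Aero advances.
Aero survives the agenda.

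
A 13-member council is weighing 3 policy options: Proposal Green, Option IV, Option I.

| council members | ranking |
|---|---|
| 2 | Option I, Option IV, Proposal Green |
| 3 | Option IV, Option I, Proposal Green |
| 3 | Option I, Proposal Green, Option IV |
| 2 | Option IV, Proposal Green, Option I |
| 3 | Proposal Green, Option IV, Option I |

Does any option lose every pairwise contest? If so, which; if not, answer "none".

Pairwise majorities:
Proposal Green vs Option IV: Proposal Green preferred on 3+3 = 6 ballots; Option IV wins 7–6.
Proposal Green vs Option I: Option I wins 8–5.
Option IV–Option I: Option IV 8–5.
Proposal Green loses to every other option — it is the Condorcet loser.

Proposal Green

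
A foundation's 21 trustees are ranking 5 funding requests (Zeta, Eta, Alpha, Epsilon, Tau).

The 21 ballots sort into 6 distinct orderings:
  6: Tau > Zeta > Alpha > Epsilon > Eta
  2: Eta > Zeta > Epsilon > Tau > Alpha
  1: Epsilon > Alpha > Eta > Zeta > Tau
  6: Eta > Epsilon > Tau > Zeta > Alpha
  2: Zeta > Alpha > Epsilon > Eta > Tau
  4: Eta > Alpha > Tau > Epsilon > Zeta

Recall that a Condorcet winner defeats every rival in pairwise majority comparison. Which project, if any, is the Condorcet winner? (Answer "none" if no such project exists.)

Head-to-head results (21 reviewers):
Zeta vs Eta: Zeta preferred on 6+2 = 8 ballots; Eta wins 13–8.
Zeta vs Alpha: 16 to 5, Zeta.
Zeta vs Epsilon: Zeta preferred on 6+2+2 = 10 ballots; Epsilon wins 11–10.
Zeta vs Tau: 2+1+2 = 5 for Zeta, 16 for Tau — Tau by 16–5.
Eta vs Alpha: 2+6+4 = 12 for Eta, 9 for Alpha — Eta by 12–9.
Eta vs Epsilon: Eta is ranked higher on 2+6+4 = 12 ballots, Epsilon on 9. Eta wins 12–9.
Eta vs Tau: Eta is ranked higher on 2+1+6+2+4 = 15 ballots, Tau on 6. Eta wins 15–6.
Alpha vs Epsilon: Alpha preferred on 6+2+4 = 12 ballots; Alpha wins 12–9.
Alpha vs Tau: 7 to 14, Tau.
Epsilon vs Tau: Epsilon is ranked higher on 2+1+6+2 = 11 ballots, Tau on 10. Epsilon wins 11–10.
Eta beats each of Zeta, Alpha, Epsilon, Tau — Eta is the Condorcet winner.

Eta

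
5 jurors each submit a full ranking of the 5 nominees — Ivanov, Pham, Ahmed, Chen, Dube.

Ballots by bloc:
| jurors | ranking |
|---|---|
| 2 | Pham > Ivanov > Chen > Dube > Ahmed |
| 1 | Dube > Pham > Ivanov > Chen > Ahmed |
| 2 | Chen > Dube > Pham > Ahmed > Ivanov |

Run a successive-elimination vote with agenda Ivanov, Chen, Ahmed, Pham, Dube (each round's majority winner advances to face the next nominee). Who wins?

Dube

Round 1: Ivanov vs Chen — 3–2, Ivanov advances.
Round 2: Ivanov vs Ahmed — 3–2, Ivanov advances.
Round 3: Ivanov vs Pham — 0–5, Pham advances.
Round 4: Pham vs Dube — 2–3, Dube advances.
Dube survives the agenda.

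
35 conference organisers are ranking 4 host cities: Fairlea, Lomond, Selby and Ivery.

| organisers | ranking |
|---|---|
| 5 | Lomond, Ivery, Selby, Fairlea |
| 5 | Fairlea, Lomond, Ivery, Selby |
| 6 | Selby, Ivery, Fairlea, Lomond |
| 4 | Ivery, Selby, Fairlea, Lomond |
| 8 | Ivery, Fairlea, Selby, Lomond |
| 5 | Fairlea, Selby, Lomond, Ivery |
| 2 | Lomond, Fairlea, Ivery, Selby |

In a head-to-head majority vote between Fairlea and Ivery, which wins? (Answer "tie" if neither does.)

Ivery

Ballots ranking Fairlea above Ivery: 5 + 5 + 2 = 12.
Ballots ranking Ivery above Fairlea: 35 − 12 = 23.
Ivery wins the head-to-head 23–12.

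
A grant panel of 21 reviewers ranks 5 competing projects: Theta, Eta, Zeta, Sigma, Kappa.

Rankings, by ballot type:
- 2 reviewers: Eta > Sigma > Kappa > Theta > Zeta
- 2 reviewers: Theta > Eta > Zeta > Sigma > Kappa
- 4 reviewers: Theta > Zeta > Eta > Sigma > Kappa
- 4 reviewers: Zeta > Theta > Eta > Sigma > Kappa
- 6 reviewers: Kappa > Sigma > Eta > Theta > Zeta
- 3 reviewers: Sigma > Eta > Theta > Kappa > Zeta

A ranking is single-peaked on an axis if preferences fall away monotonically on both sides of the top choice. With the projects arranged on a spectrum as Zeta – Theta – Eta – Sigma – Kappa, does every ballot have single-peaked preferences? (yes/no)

yes

Axis positions: Zeta=1, Theta=2, Eta=3, Sigma=4, Kappa=5.
Ballot type 1 (peak Eta at position 3): ranking walks positions 3-4-5-2-1, expanding outward from the peak — single-peaked.
Ballot type 2 (peak Theta at position 2): ranking walks positions 2-3-1-4-5, expanding outward from the peak — single-peaked.
Ballot type 3 (peak Theta at position 2): ranking walks positions 2-1-3-4-5, expanding outward from the peak — single-peaked.
Ballot type 4 (peak Zeta at position 1): ranking walks positions 1-2-3-4-5, expanding outward from the peak — single-peaked.
Ballot type 5 (peak Kappa at position 5): ranking walks positions 5-4-3-2-1, expanding outward from the peak — single-peaked.
Ballot type 6 (peak Sigma at position 4): ranking walks positions 4-3-2-5-1, expanding outward from the peak — single-peaked.
Every ranking is single-peaked on this axis.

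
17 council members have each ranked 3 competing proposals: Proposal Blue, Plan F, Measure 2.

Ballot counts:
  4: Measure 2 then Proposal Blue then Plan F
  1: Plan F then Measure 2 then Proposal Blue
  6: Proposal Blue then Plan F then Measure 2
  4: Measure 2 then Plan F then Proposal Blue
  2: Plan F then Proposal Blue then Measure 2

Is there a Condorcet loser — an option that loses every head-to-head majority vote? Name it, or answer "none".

none

Head-to-head results (17 council members):
Proposal Blue vs Plan F: 10 to 7, Proposal Blue.
Proposal Blue vs Measure 2: Proposal Blue preferred on 6+2 = 8 ballots; Measure 2 wins 9–8.
Plan F vs Measure 2: Plan F is ranked higher on 1+6+2 = 9 ballots, Measure 2 on 8. Plan F wins 9–8.
Each option has at least one pairwise win (Proposal Blue beats Plan F; Plan F beats Measure 2; Measure 2 beats Proposal Blue) — no Condorcet loser.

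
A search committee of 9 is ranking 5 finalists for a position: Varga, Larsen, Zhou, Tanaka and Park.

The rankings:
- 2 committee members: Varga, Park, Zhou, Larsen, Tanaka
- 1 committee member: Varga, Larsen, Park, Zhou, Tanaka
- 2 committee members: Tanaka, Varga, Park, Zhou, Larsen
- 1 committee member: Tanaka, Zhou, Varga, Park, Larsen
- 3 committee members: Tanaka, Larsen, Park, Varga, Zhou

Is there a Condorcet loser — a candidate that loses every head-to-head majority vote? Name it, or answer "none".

Larsen

Pairwise majorities:
Varga–Larsen: Varga 6–3.
Varga vs Zhou: Varga, 8–1.
Varga vs Tanaka: Tanaka wins 6–3.
Varga vs Park: 2+1+2+1 = 6 for Varga, 3 for Park — Varga by 6–3.
Larsen vs Zhou: Zhou, 5–4.
Larsen vs Tanaka: 2+1 = 3 for Larsen, 6 for Tanaka — Tanaka by 6–3.
Larsen vs Park: Larsen preferred on 1+3 = 4 ballots; Park wins 5–4.
Zhou–Tanaka: Tanaka 6–3.
Zhou vs Park: Park wins 8–1.
Tanaka vs Park: 2+1+3 = 6 for Tanaka, 3 for Park — Tanaka by 6–3.
Larsen loses to every other candidate — it is the Condorcet loser.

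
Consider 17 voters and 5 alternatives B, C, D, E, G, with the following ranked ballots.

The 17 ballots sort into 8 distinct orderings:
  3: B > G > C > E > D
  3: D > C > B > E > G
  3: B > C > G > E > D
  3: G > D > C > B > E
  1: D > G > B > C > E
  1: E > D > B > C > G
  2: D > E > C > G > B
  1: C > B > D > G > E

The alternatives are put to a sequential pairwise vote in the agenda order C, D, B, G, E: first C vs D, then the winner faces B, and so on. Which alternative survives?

G

Round 1: C vs D — 7–10, D advances.
Round 2: D vs B — 10–7, D advances.
Round 3: D vs G — 8–9, G advances.
Round 4: G vs E — 11–6, G advances.
G survives the agenda.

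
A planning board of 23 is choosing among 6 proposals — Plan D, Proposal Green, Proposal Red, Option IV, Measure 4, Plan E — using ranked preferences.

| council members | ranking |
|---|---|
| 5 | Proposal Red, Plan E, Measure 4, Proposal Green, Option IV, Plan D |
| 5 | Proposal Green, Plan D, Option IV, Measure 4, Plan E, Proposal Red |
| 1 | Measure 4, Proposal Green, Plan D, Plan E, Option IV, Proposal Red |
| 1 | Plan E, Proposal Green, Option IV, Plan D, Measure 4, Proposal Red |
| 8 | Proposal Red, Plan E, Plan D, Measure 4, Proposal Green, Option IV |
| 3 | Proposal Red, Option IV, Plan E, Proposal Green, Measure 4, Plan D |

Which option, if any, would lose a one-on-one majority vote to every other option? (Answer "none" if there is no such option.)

Pairwise majorities:
Plan D vs Proposal Green: 8 to 15, Proposal Green.
Plan D vs Proposal Red: Proposal Red, 16–7.
Plan D vs Option IV: Plan D, 14–9.
Plan D vs Measure 4: Plan D wins 14–9.
Plan D vs Plan E: Plan E wins 17–6.
Proposal Green vs Proposal Red: Proposal Red wins 16–7.
Proposal Green vs Option IV: Proposal Green is ranked higher on 5+5+1+1+8 = 20 ballots, Option IV on 3. Proposal Green wins 20–3.
Proposal Green vs Measure 4: Measure 4 wins 14–9.
Proposal Green vs Plan E: Proposal Green preferred on 5+1 = 6 ballots; Plan E wins 17–6.
Proposal Red vs Option IV: 5+8+3 = 16 for Proposal Red, 7 for Option IV — Proposal Red by 16–7.
Proposal Red vs Measure 4: Proposal Red wins 16–7.
Proposal Red vs Plan E: 16 to 7, Proposal Red.
Option IV vs Measure 4: Measure 4, 14–9.
Option IV vs Plan E: Option IV preferred on 5+3 = 8 ballots; Plan E wins 15–8.
Measure 4 vs Plan E: Measure 4 is ranked higher on 5+1 = 6 ballots, Plan E on 17. Plan E wins 17–6.
Only Option IV has no wins; Option IV is the Condorcet loser.

Option IV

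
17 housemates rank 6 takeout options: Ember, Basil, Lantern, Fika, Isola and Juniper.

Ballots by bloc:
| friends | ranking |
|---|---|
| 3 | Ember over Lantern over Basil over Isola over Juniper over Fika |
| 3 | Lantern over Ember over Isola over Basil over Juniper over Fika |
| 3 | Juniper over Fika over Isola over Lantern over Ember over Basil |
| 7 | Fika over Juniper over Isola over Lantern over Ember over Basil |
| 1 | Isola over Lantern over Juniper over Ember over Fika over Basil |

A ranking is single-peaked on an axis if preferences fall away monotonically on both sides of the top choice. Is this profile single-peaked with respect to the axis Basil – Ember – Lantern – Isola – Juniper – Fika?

Axis positions: Basil=1, Ember=2, Lantern=3, Isola=4, Juniper=5, Fika=6.
Bloc 1 (peak Ember at position 2): ranking walks positions 2-3-1-4-5-6, expanding outward from the peak — single-peaked.
Bloc 2 (peak Lantern at position 3): ranking walks positions 3-2-4-1-5-6, expanding outward from the peak — single-peaked.
Bloc 3 (peak Juniper at position 5): ranking walks positions 5-6-4-3-2-1, expanding outward from the peak — single-peaked.
Bloc 4 (peak Fika at position 6): ranking walks positions 6-5-4-3-2-1, expanding outward from the peak — single-peaked.
Bloc 5 (peak Isola at position 4): ranking walks positions 4-3-5-2-6-1, expanding outward from the peak — single-peaked.
Every ranking is single-peaked on this axis.

yes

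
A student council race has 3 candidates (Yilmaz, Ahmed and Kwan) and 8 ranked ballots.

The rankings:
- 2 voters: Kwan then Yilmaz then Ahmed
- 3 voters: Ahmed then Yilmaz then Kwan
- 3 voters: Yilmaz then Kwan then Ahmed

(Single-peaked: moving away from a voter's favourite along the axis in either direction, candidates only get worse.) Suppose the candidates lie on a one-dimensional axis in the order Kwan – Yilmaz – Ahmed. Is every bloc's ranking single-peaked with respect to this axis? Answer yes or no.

Axis positions: Kwan=1, Yilmaz=2, Ahmed=3.
Bloc 1 (peak Kwan at position 1): ranking walks positions 1-2-3, expanding outward from the peak — single-peaked.
Bloc 2 (peak Ahmed at position 3): ranking walks positions 3-2-1, expanding outward from the peak — single-peaked.
Bloc 3 (peak Yilmaz at position 2): ranking walks positions 2-1-3, expanding outward from the peak — single-peaked.
Every ranking is single-peaked on this axis.

yes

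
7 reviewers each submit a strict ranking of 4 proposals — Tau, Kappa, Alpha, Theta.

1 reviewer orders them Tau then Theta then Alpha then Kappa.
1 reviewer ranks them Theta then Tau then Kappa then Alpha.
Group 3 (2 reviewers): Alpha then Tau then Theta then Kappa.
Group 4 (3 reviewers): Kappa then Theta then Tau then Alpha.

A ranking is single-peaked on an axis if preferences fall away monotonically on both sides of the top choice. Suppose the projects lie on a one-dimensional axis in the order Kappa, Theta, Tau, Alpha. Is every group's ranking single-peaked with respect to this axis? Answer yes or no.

yes

Axis positions: Kappa=1, Theta=2, Tau=3, Alpha=4.
Group 1 (peak Tau at position 3): ranking walks positions 3-2-4-1, expanding outward from the peak — single-peaked.
Group 2 (peak Theta at position 2): ranking walks positions 2-3-1-4, expanding outward from the peak — single-peaked.
Group 3 (peak Alpha at position 4): ranking walks positions 4-3-2-1, expanding outward from the peak — single-peaked.
Group 4 (peak Kappa at position 1): ranking walks positions 1-2-3-4, expanding outward from the peak — single-peaked.
Every ranking is single-peaked on this axis.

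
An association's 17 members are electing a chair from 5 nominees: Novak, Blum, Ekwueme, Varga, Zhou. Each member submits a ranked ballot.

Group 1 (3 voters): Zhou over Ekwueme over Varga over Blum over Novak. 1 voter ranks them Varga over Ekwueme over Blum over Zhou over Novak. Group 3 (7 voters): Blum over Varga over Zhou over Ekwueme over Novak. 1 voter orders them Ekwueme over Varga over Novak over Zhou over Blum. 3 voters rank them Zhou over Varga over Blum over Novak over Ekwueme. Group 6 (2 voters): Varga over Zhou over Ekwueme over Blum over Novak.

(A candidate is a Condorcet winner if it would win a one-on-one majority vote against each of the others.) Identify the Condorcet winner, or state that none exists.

Head-to-head results (17 voters):
Novak vs Blum: 1 for Novak, 16 for Blum — Blum by 16–1.
Novak vs Ekwueme: 3 to 14, Ekwueme.
Novak vs Varga: 0 for Novak, 17 for Varga — Varga by 17–0.
Novak vs Zhou: Novak preferred on 1 ballot; Zhou wins 16–1.
Blum vs Ekwueme: 10 to 7, Blum.
Blum vs Varga: Blum is ranked higher on 7 ballots, Varga on 10. Varga wins 10–7.
Blum vs Zhou: 8 to 9, Zhou.
Ekwueme vs Varga: Ekwueme is ranked higher on 3+1 = 4 ballots, Varga on 13. Varga wins 13–4.
Ekwueme vs Zhou: 2 to 15, Zhou.
Varga vs Zhou: 1+7+1+2 = 11 for Varga, 6 for Zhou — Varga by 11–6.
Varga beats each of Novak, Blum, Ekwueme, Zhou — Varga is the Condorcet winner.

Varga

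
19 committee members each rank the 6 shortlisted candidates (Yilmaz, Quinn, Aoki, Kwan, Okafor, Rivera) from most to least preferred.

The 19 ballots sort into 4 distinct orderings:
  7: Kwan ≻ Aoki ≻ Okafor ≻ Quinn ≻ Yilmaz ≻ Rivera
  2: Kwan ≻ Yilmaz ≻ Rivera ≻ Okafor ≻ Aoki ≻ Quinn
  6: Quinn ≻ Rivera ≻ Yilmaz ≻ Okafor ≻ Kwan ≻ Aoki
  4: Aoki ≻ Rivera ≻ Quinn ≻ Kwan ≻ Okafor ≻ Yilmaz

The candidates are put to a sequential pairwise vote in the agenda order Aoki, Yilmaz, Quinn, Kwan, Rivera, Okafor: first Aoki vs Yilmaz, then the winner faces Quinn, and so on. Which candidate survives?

Rivera

Round 1: Aoki vs Yilmaz — 11–8, Aoki advances.
Round 2: Aoki vs Quinn — 13–6, Aoki advances.
Round 3: Aoki vs Kwan — 4–15, Kwan advances.
Round 4: Kwan vs Rivera — 9–10, Rivera advances.
Round 5: Rivera vs Okafor — 12–7, Rivera advances.
Rivera survives the agenda.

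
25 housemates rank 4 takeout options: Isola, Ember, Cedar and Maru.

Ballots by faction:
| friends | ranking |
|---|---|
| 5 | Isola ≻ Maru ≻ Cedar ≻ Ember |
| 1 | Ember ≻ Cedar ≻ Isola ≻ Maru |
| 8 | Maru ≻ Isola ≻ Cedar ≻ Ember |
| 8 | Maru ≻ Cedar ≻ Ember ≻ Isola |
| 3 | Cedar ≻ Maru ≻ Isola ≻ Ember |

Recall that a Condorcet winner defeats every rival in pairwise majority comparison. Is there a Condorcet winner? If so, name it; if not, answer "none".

Maru

Pairwise majorities:
Isola vs Ember: 16 to 9, Isola.
Isola vs Cedar: Isola preferred on 5+8 = 13 ballots; Isola wins 13–12.
Isola vs Maru: Isola preferred on 5+1 = 6 ballots; Maru wins 19–6.
Ember vs Cedar: 1 for Ember, 24 for Cedar — Cedar by 24–1.
Ember vs Maru: Ember is ranked higher on 1 ballot, Maru on 24. Maru wins 24–1.
Cedar vs Maru: Cedar preferred on 1+3 = 4 ballots; Maru wins 21–4.
Maru wins every pairwise contest, so Maru is the Condorcet winner.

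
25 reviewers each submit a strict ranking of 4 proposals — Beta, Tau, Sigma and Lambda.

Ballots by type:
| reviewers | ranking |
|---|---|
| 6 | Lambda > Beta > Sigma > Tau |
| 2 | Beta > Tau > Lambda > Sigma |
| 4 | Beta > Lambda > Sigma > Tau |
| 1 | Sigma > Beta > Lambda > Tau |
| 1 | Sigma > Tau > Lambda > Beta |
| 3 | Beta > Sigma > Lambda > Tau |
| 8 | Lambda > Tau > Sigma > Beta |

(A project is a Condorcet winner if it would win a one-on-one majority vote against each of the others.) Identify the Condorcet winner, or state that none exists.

Pairwise majorities:
Beta vs Tau: Beta wins 16–9.
Beta vs Sigma: Beta wins 15–10.
Beta vs Lambda: Lambda, 15–10.
Tau vs Sigma: Sigma, 15–10.
Tau–Lambda: Lambda 22–3.
Sigma–Lambda: Lambda 20–5.
Lambda defeats every rival head-to-head and is the Condorcet winner.

Lambda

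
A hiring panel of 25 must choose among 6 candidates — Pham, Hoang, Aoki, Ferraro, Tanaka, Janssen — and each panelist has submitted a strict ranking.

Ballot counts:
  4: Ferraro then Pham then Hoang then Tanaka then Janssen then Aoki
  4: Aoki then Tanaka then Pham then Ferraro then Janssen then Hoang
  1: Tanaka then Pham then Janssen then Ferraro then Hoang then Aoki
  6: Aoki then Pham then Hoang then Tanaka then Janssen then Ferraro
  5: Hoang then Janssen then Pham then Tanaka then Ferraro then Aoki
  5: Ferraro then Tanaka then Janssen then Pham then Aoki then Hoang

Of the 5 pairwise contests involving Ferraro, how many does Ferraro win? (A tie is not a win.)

3

Ferraro against each rival (25 committee members):
Ferraro vs Pham: Pham, 16–9.
Ferraro vs Hoang: Ferraro wins 14–11.
Ferraro vs Aoki: Ferraro wins 15–10.
Ferraro vs Tanaka: Tanaka, 16–9.
Ferraro vs Janssen: Ferraro wins 13–12.
Ferraro beats Hoang, Aoki, Janssen; loses to Pham, Tanaka — 3 pairwise wins.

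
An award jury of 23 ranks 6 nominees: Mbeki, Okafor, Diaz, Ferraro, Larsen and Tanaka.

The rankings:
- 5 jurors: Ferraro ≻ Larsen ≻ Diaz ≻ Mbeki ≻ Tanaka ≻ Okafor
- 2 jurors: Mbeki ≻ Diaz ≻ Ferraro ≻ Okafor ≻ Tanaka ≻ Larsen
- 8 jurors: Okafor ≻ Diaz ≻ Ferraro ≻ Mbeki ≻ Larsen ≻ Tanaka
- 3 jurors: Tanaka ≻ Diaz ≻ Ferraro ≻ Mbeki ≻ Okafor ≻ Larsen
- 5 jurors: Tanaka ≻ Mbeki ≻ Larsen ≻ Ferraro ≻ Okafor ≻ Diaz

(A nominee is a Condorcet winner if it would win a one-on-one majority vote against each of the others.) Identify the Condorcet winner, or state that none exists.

none

Check each pair by majority over 23 ballots:
Mbeki vs Okafor: Mbeki wins 15–8.
Mbeki–Diaz: Diaz 16–7.
Mbeki vs Ferraro: Ferraro, 16–7.
Mbeki vs Larsen: 18 to 5, Mbeki.
Mbeki vs Tanaka: 15 to 8, Mbeki.
Okafor–Diaz: Okafor 13–10.
Okafor vs Ferraro: Ferraro wins 15–8.
Okafor vs Larsen: 2+8+3 = 13 for Okafor, 10 for Larsen — Okafor by 13–10.
Okafor vs Tanaka: Tanaka, 13–10.
Diaz vs Ferraro: 2+8+3 = 13 for Diaz, 10 for Ferraro — Diaz by 13–10.
Diaz vs Larsen: Diaz is ranked higher on 2+8+3 = 13 ballots, Larsen on 10. Diaz wins 13–10.
Diaz vs Tanaka: Diaz is ranked higher on 5+2+8 = 15 ballots, Tanaka on 8. Diaz wins 15–8.
Ferraro vs Larsen: Ferraro is ranked higher on 5+2+8+3 = 18 ballots, Larsen on 5. Ferraro wins 18–5.
Ferraro vs Tanaka: Ferraro is ranked higher on 5+2+8 = 15 ballots, Tanaka on 8. Ferraro wins 15–8.
Larsen vs Tanaka: Larsen is ranked higher on 5+8 = 13 ballots, Tanaka on 10. Larsen wins 13–10.
No nominee is unbeaten: Mbeki loses to Diaz; Okafor loses to Mbeki; Diaz loses to Okafor; Ferraro loses to Diaz; Larsen loses to Mbeki; Tanaka loses to Mbeki. In particular Mbeki beats Okafor beats Diaz beats Mbeki is a majority cycle — no Condorcet winner exists.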